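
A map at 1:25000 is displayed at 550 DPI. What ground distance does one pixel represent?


pixel_cm = 2.54 / 550 ≈ 0.004618 cm
ground = pixel_cm * 25000 / 100 = 2.54 * 25000 / (550 * 100) = 63500 / 55000 ≈ 1.15 m

1.15 m


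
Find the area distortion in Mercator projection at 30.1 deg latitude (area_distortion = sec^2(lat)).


area_distortion = 1/cos^2(30.1) = 1.336

1.336


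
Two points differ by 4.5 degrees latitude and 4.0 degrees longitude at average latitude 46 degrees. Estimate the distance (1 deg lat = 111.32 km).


dlat_km = 4.5 * 111.32 = 500.94
dlon_km = 4.0 * 111.32 * cos(46) ≈ 309.317
dist = sqrt(500.94^2 + 309.317^2) ≈ 588.7 km

588.7 km


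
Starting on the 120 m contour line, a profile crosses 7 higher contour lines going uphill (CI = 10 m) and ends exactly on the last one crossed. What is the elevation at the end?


elevation = 120 + 7 * 10 = 190 m

190 m


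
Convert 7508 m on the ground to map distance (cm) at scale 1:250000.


map_cm = 7508 * 100 / 250000 = 3.0032 cm ≈ 3.0 cm

3.0 cm


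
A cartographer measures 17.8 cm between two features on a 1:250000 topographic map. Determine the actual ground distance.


ground = 17.8 cm * 250000 / 100 = 44500.0 m = 44.5 km

44.5 km


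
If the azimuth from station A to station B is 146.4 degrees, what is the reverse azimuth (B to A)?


back azimuth = (146.4 + 180) mod 360 = 326.4 degrees

326.4 degrees


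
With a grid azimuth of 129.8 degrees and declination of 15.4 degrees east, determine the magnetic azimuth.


magnetic azimuth = grid azimuth - declination (east +ve)
mag_az = 129.8 - 15.4 = 114.4 degrees

114.4 degrees


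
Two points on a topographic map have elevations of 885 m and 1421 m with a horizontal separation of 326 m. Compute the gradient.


gradient = (1421 - 885) / 326 = 536 / 326 = 1.6442

1.6442


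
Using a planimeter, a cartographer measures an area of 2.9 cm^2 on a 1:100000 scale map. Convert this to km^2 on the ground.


ground_area = 2.9 * (100000/100)^2 = 2900000.0 m^2 = 2.9 km^2

2.9 km^2


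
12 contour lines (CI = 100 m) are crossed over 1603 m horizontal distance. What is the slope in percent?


elevation change = 12 * 100 = 1200 m
slope = 1200 / 1603 * 100 = 74.9%

74.9%


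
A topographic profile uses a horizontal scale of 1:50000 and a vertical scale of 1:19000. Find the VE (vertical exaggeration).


VE = horizontal_scale / vertical_scale = 50000 / 19000 ≈ 2.6

2.6x


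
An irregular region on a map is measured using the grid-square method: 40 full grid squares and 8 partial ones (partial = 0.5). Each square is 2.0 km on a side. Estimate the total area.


effective squares = 40 + 8 * 0.5 = 44.0
area = 44.0 * 4.0 = 176.0 km^2

176.0 km^2


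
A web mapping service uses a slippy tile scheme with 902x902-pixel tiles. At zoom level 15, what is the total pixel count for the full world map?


tiles per axis = 2^15 = 32768
total tiles = 32768^2 = 1073741824
pixels per axis = 32768 * 902 = 29556736
total pixels = 29556736^2 = 873600642973696

873600642973696 pixels


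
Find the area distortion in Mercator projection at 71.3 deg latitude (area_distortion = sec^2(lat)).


area_distortion = 1/cos^2(71.3) = 9.728

9.728


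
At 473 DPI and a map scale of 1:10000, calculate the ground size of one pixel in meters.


pixel_cm = 2.54 / 473 ≈ 0.00537 cm
ground = pixel_cm * 10000 / 100 = 2.54 * 10000 / (473 * 100) = 25400 / 47300 ≈ 0.54 m

0.54 m


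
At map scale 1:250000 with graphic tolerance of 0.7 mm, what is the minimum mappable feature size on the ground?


ground = 0.7 mm * 250000 / 1000 = 175.0 m

175.0 m


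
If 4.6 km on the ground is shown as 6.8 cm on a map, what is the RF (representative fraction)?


ground = 4.6 km = 460000 cm; RF denominator = ground / map = 460000 / 6.8 ≈ 67647; RF = 1:67647

1:67647


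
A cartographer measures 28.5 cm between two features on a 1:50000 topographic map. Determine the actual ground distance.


ground = 28.5 cm * 50000 / 100 = 14250.0 m = 14.25 km

14.25 km


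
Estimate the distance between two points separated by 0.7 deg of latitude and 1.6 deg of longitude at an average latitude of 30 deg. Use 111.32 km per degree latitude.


dlat_km = 0.7 * 111.32 = 77.924
dlon_km = 1.6 * 111.32 * cos(30) ≈ 154.25
dist = sqrt(77.924^2 + 154.25^2) ≈ 172.8 km

172.8 km


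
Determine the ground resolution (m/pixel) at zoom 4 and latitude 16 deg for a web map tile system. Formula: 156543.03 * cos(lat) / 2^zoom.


res = 156543.03 * cos(16) / 2^4 = 156543.03 * 0.9612617 / 16 = 9404.93 m/pixel

9404.93 m/pixel


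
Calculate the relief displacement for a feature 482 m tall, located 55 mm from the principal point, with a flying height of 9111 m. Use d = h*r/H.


d = h * r / H = 482 * 55 / 9111 = 2.91 mm

2.91 mm


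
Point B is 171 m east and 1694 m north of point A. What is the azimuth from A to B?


az = atan2(171, 1694) = 5.8 deg
adjusted to 0-360: 5.8 degrees

5.8 degrees


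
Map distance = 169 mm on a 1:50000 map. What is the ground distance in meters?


ground = 169 mm * 50000 / 1000 = 8450.0 m

8450.0 m


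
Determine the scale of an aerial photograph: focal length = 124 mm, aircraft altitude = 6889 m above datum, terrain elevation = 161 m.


scale = f / (H - h) = 124 mm / 6728 m = 124 / 6728000 = 1:54258

1:54258


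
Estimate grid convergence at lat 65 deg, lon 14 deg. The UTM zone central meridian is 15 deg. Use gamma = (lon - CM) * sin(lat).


gamma = (14 - 15) * sin(65) = -1 * 0.906308 = -0.906 degrees

-0.906 degrees


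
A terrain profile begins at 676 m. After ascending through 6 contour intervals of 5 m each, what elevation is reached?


elevation = 676 + 6 * 5 = 706 m

706 m


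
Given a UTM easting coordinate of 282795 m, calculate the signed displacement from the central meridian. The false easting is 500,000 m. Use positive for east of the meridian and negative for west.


displacement = 282795 - 500000 = -217205 m

-217205 m


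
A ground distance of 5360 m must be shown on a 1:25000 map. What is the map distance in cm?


map_cm = 5360 * 100 / 25000 = 21.44 cm

21.44 cm


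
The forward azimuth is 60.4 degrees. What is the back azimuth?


back azimuth = (60.4 + 180) mod 360 = 240.4 degrees

240.4 degrees


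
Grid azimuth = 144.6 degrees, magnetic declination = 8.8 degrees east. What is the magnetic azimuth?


magnetic azimuth = grid azimuth - declination (east +ve)
mag_az = 144.6 - 8.8 = 135.8 degrees

135.8 degrees


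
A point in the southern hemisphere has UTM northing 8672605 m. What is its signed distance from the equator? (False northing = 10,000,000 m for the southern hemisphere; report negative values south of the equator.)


For southern: actual = 8672605 - 10000000 = -1327395 m

-1327395 m


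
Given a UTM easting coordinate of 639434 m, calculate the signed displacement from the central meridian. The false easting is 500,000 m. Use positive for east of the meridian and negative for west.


displacement = 639434 - 500000 = 139434 m

139434 m


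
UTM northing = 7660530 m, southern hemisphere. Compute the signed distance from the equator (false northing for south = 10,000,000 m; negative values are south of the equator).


For southern: actual = 7660530 - 10000000 = -2339470 m

-2339470 m


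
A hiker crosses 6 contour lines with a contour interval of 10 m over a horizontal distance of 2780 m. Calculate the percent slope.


elevation change = 6 * 10 = 60 m
slope = 60 / 2780 * 100 = 2.2%

2.2%


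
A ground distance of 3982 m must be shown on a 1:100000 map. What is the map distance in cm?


map_cm = 3982 * 100 / 100000 = 3.982 cm ≈ 3.98 cm

3.98 cm


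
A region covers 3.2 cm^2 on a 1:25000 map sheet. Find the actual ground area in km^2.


ground_area = 3.2 * (25000/100)^2 = 200000.0 m^2 = 0.2 km^2

0.2 km^2


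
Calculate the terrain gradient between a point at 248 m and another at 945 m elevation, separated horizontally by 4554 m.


gradient = (945 - 248) / 4554 = 697 / 4554 = 0.1531

0.1531


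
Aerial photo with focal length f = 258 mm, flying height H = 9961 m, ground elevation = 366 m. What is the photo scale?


scale = f / (H - h) = 258 mm / 9595 m = 258 / 9595000 = 1:37190

1:37190


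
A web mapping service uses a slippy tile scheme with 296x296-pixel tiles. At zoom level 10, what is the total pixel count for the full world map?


tiles per axis = 2^10 = 1024
total tiles = 1024^2 = 1048576
pixels per axis = 1024 * 296 = 303104
total pixels = 303104^2 = 91872034816

91872034816 pixels


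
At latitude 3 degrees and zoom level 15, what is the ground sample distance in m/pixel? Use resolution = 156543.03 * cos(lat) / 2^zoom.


res = 156543.03 * cos(3) / 2^15 = 156543.03 * 0.99862953 / 32768 = 4.77 m/pixel

4.77 m/pixel


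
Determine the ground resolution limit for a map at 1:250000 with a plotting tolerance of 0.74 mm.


ground = 0.74 mm * 250000 / 1000 = 185.0 m

185.0 m


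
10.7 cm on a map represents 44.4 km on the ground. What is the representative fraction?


ground = 44.4 km = 4440000 cm; RF denominator = ground / map = 4440000 / 10.7 ≈ 414953; RF = 1:414953

1:414953


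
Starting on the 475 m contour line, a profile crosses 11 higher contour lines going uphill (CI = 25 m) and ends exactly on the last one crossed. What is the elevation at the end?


elevation = 475 + 11 * 25 = 750 m

750 m


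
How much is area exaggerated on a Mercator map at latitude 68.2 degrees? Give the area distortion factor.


area_distortion = 1/cos^2(68.2) = 7.251

7.251


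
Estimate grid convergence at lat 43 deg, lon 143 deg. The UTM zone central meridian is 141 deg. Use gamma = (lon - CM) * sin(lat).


gamma = (143 - 141) * sin(43) = 2 * 0.681998 = 1.364 degrees

1.364 degrees


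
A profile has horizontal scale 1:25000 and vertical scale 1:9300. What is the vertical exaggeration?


VE = horizontal_scale / vertical_scale = 25000 / 9300 ≈ 2.7

2.7x


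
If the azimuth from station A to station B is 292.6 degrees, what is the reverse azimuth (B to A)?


back azimuth = (292.6 + 180) mod 360 = 112.6 degrees

112.6 degrees


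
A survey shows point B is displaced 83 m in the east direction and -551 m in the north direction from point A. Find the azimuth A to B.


az = atan2(83, -551) = 171.4 deg
adjusted to 0-360: 171.4 degrees

171.4 degrees


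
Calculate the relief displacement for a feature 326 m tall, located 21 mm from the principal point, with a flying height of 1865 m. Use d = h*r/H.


d = h * r / H = 326 * 21 / 1865 = 3.67 mm

3.67 mm


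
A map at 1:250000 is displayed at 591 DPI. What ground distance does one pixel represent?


pixel_cm = 2.54 / 591 ≈ 0.004298 cm
ground = pixel_cm * 250000 / 100 = 2.54 * 250000 / (591 * 100) = 635000 / 59100 ≈ 10.74 m

10.74 m


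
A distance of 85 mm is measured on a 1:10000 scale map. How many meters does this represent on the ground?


ground = 85 mm * 10000 / 1000 = 850.0 m

850.0 m


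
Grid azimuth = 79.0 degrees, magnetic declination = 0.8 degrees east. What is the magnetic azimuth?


magnetic azimuth = grid azimuth - declination (east +ve)
mag_az = 79.0 - 0.8 = 78.2 degrees

78.2 degrees


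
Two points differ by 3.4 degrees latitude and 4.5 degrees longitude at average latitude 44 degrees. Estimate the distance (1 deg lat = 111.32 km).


dlat_km = 3.4 * 111.32 = 378.488
dlon_km = 4.5 * 111.32 * cos(44) ≈ 360.346
dist = sqrt(378.488^2 + 360.346^2) ≈ 522.6 km

522.6 km


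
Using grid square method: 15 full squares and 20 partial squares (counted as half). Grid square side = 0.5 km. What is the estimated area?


effective squares = 15 + 20 * 0.5 = 25.0
area = 25.0 * 0.25 = 6.25 km^2

6.25 km^2


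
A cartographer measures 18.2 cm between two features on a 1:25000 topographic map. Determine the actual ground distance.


ground = 18.2 cm * 25000 / 100 = 4550.0 m = 4.55 km

4.55 km


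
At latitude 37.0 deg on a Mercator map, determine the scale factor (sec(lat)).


SF = 1 / cos(37.0) = 1 / 0.798636 = 1.252

1.252


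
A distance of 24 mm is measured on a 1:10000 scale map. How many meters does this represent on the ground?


ground = 24 mm * 10000 / 1000 = 240.0 m

240.0 m


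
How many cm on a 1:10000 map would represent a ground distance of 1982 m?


map_cm = 1982 * 100 / 10000 = 19.82 cm

19.82 cm


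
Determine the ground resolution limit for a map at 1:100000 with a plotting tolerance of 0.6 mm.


ground = 0.6 mm * 100000 / 1000 = 60.0 m

60.0 m


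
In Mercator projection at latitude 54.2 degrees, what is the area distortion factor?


area_distortion = 1/cos^2(54.2) = 2.922

2.922


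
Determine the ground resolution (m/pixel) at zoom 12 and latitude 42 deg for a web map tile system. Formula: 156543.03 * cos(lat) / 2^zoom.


res = 156543.03 * cos(42) / 2^12 = 156543.03 * 0.74314483 / 4096 = 28.4 m/pixel

28.4 m/pixel


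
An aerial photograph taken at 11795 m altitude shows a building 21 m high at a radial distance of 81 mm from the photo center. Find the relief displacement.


d = h * r / H = 21 * 81 / 11795 = 0.14 mm

0.14 mm


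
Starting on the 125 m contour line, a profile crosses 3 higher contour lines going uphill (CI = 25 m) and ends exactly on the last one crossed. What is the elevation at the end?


elevation = 125 + 3 * 25 = 200 m

200 m


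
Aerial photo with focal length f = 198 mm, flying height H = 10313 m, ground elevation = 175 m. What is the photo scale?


scale = f / (H - h) = 198 mm / 10138 m = 198 / 10138000 = 1:51202

1:51202


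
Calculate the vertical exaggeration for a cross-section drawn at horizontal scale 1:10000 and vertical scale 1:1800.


VE = horizontal_scale / vertical_scale = 10000 / 1800 ≈ 5.6

5.6x


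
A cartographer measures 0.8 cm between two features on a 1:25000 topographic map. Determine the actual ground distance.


ground = 0.8 cm * 25000 / 100 = 200.0 m

200.0 m


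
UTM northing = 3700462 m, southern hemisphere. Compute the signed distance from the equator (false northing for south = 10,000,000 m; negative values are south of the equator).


For southern: actual = 3700462 - 10000000 = -6299538 m

-6299538 m


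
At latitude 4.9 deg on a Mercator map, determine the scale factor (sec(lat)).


SF = 1 / cos(4.9) = 1 / 0.996345 = 1.004

1.004


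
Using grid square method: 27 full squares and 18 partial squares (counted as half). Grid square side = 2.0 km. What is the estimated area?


effective squares = 27 + 18 * 0.5 = 36.0
area = 36.0 * 4.0 = 144.0 km^2

144.0 km^2


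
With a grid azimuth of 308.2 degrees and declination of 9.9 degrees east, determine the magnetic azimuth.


magnetic azimuth = grid azimuth - declination (east +ve)
mag_az = 308.2 - 9.9 = 298.3 degrees

298.3 degrees


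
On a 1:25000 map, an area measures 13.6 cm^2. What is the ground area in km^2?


ground_area = 13.6 * (25000/100)^2 = 850000.0 m^2 = 0.85 km^2

0.85 km^2


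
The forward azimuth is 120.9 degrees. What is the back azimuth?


back azimuth = (120.9 + 180) mod 360 = 300.9 degrees

300.9 degrees


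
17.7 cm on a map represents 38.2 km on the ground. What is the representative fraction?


ground = 38.2 km = 3820000 cm; RF denominator = ground / map = 3820000 / 17.7 ≈ 215819; RF = 1:215819

1:215819


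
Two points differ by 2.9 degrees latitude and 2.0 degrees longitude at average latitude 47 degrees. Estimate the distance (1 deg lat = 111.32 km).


dlat_km = 2.9 * 111.32 = 322.828
dlon_km = 2.0 * 111.32 * cos(47) ≈ 151.84
dist = sqrt(322.828^2 + 151.84^2) ≈ 356.8 km

356.8 km


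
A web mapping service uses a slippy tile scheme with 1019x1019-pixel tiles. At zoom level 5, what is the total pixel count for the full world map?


tiles per axis = 2^5 = 32
total tiles = 32^2 = 1024
pixels per axis = 32 * 1019 = 32608
total pixels = 32608^2 = 1063281664

1063281664 pixels


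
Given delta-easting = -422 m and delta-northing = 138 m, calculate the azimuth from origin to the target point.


az = atan2(-422, 138) = -71.9 deg
adjusted to 0-360: 288.1 degrees

288.1 degrees


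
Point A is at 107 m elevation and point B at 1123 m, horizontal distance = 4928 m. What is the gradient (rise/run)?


gradient = (1123 - 107) / 4928 = 1016 / 4928 = 0.2062

0.2062


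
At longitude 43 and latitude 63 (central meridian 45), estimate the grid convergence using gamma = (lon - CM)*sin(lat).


gamma = (43 - 45) * sin(63) = -2 * 0.891007 = -1.782 degrees

-1.782 degrees


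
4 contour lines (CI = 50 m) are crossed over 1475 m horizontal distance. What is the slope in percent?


elevation change = 4 * 50 = 200 m
slope = 200 / 1475 * 100 = 13.6%

13.6%


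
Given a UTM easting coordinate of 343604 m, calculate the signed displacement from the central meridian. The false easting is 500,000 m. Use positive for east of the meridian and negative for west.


displacement = 343604 - 500000 = -156396 m

-156396 m


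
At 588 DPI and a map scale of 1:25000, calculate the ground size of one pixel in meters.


pixel_cm = 2.54 / 588 ≈ 0.00432 cm
ground = pixel_cm * 25000 / 100 = 2.54 * 25000 / (588 * 100) = 63500 / 58800 ≈ 1.08 m

1.08 m


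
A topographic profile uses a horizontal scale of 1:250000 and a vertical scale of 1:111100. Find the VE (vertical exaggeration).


VE = horizontal_scale / vertical_scale = 250000 / 111100 ≈ 2.3

2.3x


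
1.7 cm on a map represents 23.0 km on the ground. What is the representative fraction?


ground = 23.0 km = 2300000 cm; RF denominator = ground / map = 2300000 / 1.7 ≈ 1352941; RF = 1:1352941

1:1352941


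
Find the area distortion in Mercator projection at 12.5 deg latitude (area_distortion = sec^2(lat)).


area_distortion = 1/cos^2(12.5) = 1.049

1.049


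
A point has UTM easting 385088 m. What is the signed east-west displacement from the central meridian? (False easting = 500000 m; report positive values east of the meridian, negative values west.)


displacement = 385088 - 500000 = -114912 m

-114912 m


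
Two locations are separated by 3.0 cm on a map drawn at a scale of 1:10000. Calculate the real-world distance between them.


ground = 3.0 cm * 10000 / 100 = 300.0 m

300.0 m


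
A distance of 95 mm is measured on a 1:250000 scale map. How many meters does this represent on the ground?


ground = 95 mm * 250000 / 1000 = 23750.0 m

23750.0 m


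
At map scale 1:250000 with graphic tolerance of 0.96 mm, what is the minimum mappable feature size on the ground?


ground = 0.96 mm * 250000 / 1000 = 240.0 m

240.0 m


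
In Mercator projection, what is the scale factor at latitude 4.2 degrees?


SF = 1 / cos(4.2) = 1 / 0.997314 = 1.003

1.003


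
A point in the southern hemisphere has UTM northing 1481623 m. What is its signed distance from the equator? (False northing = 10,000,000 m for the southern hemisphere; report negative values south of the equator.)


For southern: actual = 1481623 - 10000000 = -8518377 m

-8518377 m


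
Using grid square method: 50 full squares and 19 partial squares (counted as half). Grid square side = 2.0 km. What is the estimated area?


effective squares = 50 + 19 * 0.5 = 59.5
area = 59.5 * 4.0 = 238.0 km^2

238.0 km^2


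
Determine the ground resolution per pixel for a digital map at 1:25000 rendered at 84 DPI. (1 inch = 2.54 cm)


pixel_cm = 2.54 / 84 ≈ 0.030238 cm
ground = pixel_cm * 25000 / 100 = 2.54 * 25000 / (84 * 100) = 63500 / 8400 ≈ 7.56 m

7.56 m


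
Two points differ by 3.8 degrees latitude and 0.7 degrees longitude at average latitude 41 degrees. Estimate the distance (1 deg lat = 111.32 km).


dlat_km = 3.8 * 111.32 = 423.016
dlon_km = 0.7 * 111.32 * cos(41) ≈ 58.81
dist = sqrt(423.016^2 + 58.81^2) ≈ 427.1 km

427.1 km


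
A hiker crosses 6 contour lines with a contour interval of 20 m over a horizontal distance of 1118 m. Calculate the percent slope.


elevation change = 6 * 20 = 120 m
slope = 120 / 1118 * 100 = 10.7%

10.7%


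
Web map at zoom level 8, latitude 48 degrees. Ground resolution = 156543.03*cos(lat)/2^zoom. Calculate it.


res = 156543.03 * cos(48) / 2^8 = 156543.03 * 0.66913061 / 256 = 409.17 m/pixel

409.17 m/pixel


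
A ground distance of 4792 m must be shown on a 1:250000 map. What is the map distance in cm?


map_cm = 4792 * 100 / 250000 = 1.9168 cm ≈ 1.92 cm

1.92 cm


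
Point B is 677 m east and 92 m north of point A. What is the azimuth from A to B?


az = atan2(677, 92) = 82.3 deg
adjusted to 0-360: 82.3 degrees

82.3 degrees


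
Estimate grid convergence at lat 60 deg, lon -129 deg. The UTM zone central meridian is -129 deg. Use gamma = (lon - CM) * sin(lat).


gamma = (-129 - -129) * sin(60) = 0 * 0.866025 = 0.0 degrees

0.0 degrees


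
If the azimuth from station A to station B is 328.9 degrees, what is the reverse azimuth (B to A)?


back azimuth = (328.9 + 180) mod 360 = 148.9 degrees

148.9 degrees


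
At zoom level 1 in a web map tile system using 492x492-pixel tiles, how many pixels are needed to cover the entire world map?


tiles per axis = 2^1 = 2
total tiles = 2^2 = 4
pixels per axis = 2 * 492 = 984
total pixels = 984^2 = 968256

968256 pixels


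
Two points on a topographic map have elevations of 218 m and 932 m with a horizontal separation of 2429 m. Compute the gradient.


gradient = (932 - 218) / 2429 = 714 / 2429 = 0.2939

0.2939


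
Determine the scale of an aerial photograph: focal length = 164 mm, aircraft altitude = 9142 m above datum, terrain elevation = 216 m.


scale = f / (H - h) = 164 mm / 8926 m = 164 / 8926000 = 1:54427

1:54427


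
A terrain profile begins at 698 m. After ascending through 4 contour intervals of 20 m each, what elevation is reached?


elevation = 698 + 4 * 20 = 778 m

778 m


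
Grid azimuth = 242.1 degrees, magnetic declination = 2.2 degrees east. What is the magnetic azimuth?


magnetic azimuth = grid azimuth - declination (east +ve)
mag_az = 242.1 - 2.2 = 239.9 degrees

239.9 degrees


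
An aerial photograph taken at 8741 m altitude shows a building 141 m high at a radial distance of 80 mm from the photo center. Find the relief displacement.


d = h * r / H = 141 * 80 / 8741 = 1.29 mm

1.29 mm


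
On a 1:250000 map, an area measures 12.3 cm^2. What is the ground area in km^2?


ground_area = 12.3 * (250000/100)^2 = 76875000.0 m^2 = 76.875 km^2

76.875 km^2


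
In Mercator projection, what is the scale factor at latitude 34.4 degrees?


SF = 1 / cos(34.4) = 1 / 0.825113 = 1.212

1.212


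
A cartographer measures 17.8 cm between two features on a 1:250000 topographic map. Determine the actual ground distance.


ground = 17.8 cm * 250000 / 100 = 44500.0 m = 44.5 km

44.5 km


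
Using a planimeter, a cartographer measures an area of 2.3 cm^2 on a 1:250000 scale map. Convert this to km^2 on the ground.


ground_area = 2.3 * (250000/100)^2 = 14375000.0 m^2 = 14.375 km^2

14.375 km^2


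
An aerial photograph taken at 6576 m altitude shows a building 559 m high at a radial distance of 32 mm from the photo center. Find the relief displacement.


d = h * r / H = 559 * 32 / 6576 = 2.72 mm

2.72 mm


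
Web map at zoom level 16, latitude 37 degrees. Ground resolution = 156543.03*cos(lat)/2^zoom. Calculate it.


res = 156543.03 * cos(37) / 2^16 = 156543.03 * 0.79863551 / 65536 = 1.91 m/pixel

1.91 m/pixel


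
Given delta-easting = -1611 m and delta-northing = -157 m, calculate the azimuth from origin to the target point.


az = atan2(-1611, -157) = -95.6 deg
adjusted to 0-360: 264.4 degrees

264.4 degrees


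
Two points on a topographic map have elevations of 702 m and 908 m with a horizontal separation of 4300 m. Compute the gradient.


gradient = (908 - 702) / 4300 = 206 / 4300 = 0.0479

0.0479


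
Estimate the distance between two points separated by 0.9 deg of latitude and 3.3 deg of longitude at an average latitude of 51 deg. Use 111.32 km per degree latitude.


dlat_km = 0.9 * 111.32 = 100.188
dlon_km = 3.3 * 111.32 * cos(51) ≈ 231.185
dist = sqrt(100.188^2 + 231.185^2) ≈ 252.0 km

252.0 km


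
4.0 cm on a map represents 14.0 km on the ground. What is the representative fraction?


ground = 14.0 km = 1400000 cm; RF denominator = ground / map = 1400000 / 4.0 = 350000; RF = 1:350000

1:350000


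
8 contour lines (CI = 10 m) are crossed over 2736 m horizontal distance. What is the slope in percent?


elevation change = 8 * 10 = 80 m
slope = 80 / 2736 * 100 = 2.9%

2.9%


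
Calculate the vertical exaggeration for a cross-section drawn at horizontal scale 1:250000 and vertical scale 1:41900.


VE = horizontal_scale / vertical_scale = 250000 / 41900 ≈ 6.0

6.0x


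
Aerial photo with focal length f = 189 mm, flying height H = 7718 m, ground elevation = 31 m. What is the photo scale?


scale = f / (H - h) = 189 mm / 7687 m = 189 / 7687000 = 1:40672

1:40672


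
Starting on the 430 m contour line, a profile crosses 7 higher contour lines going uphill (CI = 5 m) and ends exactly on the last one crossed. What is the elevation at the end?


elevation = 430 + 7 * 5 = 465 m

465 m


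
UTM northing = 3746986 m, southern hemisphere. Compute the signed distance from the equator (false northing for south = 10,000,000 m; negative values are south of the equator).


For southern: actual = 3746986 - 10000000 = -6253014 m

-6253014 m


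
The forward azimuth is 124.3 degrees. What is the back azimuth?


back azimuth = (124.3 + 180) mod 360 = 304.3 degrees

304.3 degrees


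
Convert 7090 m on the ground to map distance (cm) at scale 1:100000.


map_cm = 7090 * 100 / 100000 = 7.09 cm

7.09 cm


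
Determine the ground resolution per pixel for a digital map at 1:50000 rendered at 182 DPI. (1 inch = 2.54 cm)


pixel_cm = 2.54 / 182 ≈ 0.013956 cm
ground = pixel_cm * 50000 / 100 = 2.54 * 50000 / (182 * 100) = 127000 / 18200 ≈ 6.98 m

6.98 m


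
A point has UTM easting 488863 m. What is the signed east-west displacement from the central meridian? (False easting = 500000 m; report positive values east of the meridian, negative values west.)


displacement = 488863 - 500000 = -11137 m

-11137 m


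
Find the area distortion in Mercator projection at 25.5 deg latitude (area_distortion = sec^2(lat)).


area_distortion = 1/cos^2(25.5) = 1.228

1.228


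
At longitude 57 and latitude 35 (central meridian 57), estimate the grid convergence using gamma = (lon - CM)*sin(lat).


gamma = (57 - 57) * sin(35) = 0 * 0.573576 = 0.0 degrees

0.0 degrees


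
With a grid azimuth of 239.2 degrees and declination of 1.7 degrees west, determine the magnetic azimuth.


magnetic azimuth = grid azimuth - declination (east +ve)
mag_az = 239.2 - -1.7 = 240.9 degrees

240.9 degrees


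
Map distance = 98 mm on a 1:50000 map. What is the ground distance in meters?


ground = 98 mm * 50000 / 1000 = 4900.0 m

4900.0 m


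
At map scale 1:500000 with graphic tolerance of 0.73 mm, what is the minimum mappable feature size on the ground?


ground = 0.73 mm * 500000 / 1000 = 365.0 m

365.0 m


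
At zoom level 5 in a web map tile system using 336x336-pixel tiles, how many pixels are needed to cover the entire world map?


tiles per axis = 2^5 = 32
total tiles = 32^2 = 1024
pixels per axis = 32 * 336 = 10752
total pixels = 10752^2 = 115605504

115605504 pixels


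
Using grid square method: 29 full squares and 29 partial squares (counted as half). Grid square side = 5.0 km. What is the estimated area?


effective squares = 29 + 29 * 0.5 = 43.5
area = 43.5 * 25.0 = 1087.5 km^2

1087.5 km^2


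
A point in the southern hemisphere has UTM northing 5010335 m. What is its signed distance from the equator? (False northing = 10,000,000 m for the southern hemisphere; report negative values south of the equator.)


For southern: actual = 5010335 - 10000000 = -4989665 m

-4989665 m


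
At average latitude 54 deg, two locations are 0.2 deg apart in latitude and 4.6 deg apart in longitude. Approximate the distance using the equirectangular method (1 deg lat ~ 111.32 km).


dlat_km = 0.2 * 111.32 = 22.264
dlon_km = 4.6 * 111.32 * cos(54) ≈ 300.988
dist = sqrt(22.264^2 + 300.988^2) ≈ 301.8 km

301.8 km


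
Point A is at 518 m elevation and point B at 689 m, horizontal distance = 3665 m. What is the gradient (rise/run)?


gradient = (689 - 518) / 3665 = 171 / 3665 = 0.0467

0.0467


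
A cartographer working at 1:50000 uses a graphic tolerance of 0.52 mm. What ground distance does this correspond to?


ground = 0.52 mm * 50000 / 1000 = 26.0 m

26.0 m


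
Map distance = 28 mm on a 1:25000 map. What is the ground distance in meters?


ground = 28 mm * 25000 / 1000 = 700.0 m

700.0 m


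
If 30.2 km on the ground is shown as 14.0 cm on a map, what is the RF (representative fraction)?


ground = 30.2 km = 3020000 cm; RF denominator = ground / map = 3020000 / 14.0 ≈ 215714; RF = 1:215714

1:215714


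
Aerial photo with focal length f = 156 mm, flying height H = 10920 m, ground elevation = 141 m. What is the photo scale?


scale = f / (H - h) = 156 mm / 10779 m = 156 / 10779000 = 1:69096

1:69096


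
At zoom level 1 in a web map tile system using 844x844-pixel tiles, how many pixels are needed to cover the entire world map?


tiles per axis = 2^1 = 2
total tiles = 2^2 = 4
pixels per axis = 2 * 844 = 1688
total pixels = 1688^2 = 2849344

2849344 pixels


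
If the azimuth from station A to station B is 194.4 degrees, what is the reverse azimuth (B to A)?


back azimuth = (194.4 + 180) mod 360 = 14.4 degrees

14.4 degrees


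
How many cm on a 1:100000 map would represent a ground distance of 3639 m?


map_cm = 3639 * 100 / 100000 = 3.639 cm ≈ 3.64 cm

3.64 cm


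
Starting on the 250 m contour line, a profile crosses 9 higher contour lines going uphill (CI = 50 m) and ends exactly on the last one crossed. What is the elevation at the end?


elevation = 250 + 9 * 50 = 700 m

700 m


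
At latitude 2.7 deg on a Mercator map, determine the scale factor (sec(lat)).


SF = 1 / cos(2.7) = 1 / 0.99889 = 1.001

1.001


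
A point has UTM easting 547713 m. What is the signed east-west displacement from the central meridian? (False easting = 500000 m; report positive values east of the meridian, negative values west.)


displacement = 547713 - 500000 = 47713 m

47713 m


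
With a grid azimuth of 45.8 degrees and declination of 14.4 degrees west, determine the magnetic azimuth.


magnetic azimuth = grid azimuth - declination (east +ve)
mag_az = 45.8 - -14.4 = 60.2 degrees

60.2 degrees


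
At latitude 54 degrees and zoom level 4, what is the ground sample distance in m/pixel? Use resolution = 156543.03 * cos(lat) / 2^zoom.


res = 156543.03 * cos(54) / 2^4 = 156543.03 * 0.58778525 / 16 = 5750.86 m/pixel

5750.86 m/pixel


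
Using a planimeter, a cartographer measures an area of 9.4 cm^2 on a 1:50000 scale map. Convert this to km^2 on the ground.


ground_area = 9.4 * (50000/100)^2 = 2350000.0 m^2 = 2.35 km^2

2.35 km^2


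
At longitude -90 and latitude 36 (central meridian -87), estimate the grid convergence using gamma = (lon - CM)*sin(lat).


gamma = (-90 - -87) * sin(36) = -3 * 0.587785 = -1.763 degrees

-1.763 degrees


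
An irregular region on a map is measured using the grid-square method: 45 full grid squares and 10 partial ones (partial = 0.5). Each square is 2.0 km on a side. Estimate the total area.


effective squares = 45 + 10 * 0.5 = 50.0
area = 50.0 * 4.0 = 200.0 km^2

200.0 km^2


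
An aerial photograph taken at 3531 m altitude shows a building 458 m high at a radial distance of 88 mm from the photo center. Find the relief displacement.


d = h * r / H = 458 * 88 / 3531 = 11.41 mm

11.41 mm


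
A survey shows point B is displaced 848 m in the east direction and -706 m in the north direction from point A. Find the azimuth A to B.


az = atan2(848, -706) = 129.8 deg
adjusted to 0-360: 129.8 degrees

129.8 degrees


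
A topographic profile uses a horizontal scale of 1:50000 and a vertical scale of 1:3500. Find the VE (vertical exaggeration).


VE = horizontal_scale / vertical_scale = 50000 / 3500 ≈ 14.3

14.3x


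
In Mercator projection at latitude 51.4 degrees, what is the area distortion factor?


area_distortion = 1/cos^2(51.4) = 2.569

2.569


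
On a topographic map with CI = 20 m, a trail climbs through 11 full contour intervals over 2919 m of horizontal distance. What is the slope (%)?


elevation change = 11 * 20 = 220 m
slope = 220 / 2919 * 100 = 7.5%

7.5%


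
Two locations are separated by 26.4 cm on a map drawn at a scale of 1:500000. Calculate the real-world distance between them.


ground = 26.4 cm * 500000 / 100 = 132000.0 m = 132.0 km

132.0 km


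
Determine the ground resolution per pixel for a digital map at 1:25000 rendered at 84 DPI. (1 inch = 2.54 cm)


pixel_cm = 2.54 / 84 ≈ 0.030238 cm
ground = pixel_cm * 25000 / 100 = 2.54 * 25000 / (84 * 100) = 63500 / 8400 ≈ 7.56 m

7.56 m


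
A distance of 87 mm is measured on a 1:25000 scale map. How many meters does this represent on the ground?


ground = 87 mm * 25000 / 1000 = 2175.0 m

2175.0 m


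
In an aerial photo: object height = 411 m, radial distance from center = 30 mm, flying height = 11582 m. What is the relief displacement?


d = h * r / H = 411 * 30 / 11582 = 1.06 mm

1.06 mm


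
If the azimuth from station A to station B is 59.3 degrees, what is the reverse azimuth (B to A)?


back azimuth = (59.3 + 180) mod 360 = 239.3 degrees

239.3 degrees


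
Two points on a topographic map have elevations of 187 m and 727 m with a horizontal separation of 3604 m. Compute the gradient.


gradient = (727 - 187) / 3604 = 540 / 3604 = 0.1498

0.1498


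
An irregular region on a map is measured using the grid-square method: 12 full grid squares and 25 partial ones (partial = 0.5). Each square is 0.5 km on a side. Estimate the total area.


effective squares = 12 + 25 * 0.5 = 24.5
area = 24.5 * 0.25 = 6.125 km^2

6.125 km^2


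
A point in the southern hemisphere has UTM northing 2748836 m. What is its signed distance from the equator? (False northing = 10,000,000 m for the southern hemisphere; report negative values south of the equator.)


For southern: actual = 2748836 - 10000000 = -7251164 m

-7251164 m


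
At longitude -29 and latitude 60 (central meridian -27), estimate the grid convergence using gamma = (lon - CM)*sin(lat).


gamma = (-29 - -27) * sin(60) = -2 * 0.866025 = -1.732 degrees

-1.732 degrees


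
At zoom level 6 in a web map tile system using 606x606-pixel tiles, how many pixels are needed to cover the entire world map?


tiles per axis = 2^6 = 64
total tiles = 64^2 = 4096
pixels per axis = 64 * 606 = 38784
total pixels = 38784^2 = 1504198656

1504198656 pixels


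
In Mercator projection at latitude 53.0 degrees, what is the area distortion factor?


area_distortion = 1/cos^2(53.0) = 2.761

2.761


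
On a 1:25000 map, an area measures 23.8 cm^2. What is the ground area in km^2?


ground_area = 23.8 * (25000/100)^2 = 1487500.0 m^2 = 1.4875 km^2 ≈ 1.488 km^2

1.488 km^2


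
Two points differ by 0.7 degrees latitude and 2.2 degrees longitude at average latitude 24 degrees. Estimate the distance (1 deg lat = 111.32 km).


dlat_km = 0.7 * 111.32 = 77.924
dlon_km = 2.2 * 111.32 * cos(24) ≈ 223.731
dist = sqrt(77.924^2 + 223.731^2) ≈ 236.9 km

236.9 km


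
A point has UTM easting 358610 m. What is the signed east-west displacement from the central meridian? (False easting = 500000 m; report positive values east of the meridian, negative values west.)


displacement = 358610 - 500000 = -141390 m

-141390 m


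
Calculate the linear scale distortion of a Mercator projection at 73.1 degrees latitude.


SF = 1 / cos(73.1) = 1 / 0.290702 = 3.44

3.44


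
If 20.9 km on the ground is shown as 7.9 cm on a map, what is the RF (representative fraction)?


ground = 20.9 km = 2090000 cm; RF denominator = ground / map = 2090000 / 7.9 ≈ 264557; RF = 1:264557

1:264557


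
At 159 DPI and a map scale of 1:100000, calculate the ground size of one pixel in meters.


pixel_cm = 2.54 / 159 ≈ 0.015975 cm
ground = pixel_cm * 100000 / 100 = 2.54 * 100000 / (159 * 100) = 254000 / 15900 ≈ 15.97 m

15.97 m


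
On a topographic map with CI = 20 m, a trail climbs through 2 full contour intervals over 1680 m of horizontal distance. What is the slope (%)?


elevation change = 2 * 20 = 40 m
slope = 40 / 1680 * 100 = 2.4%

2.4%


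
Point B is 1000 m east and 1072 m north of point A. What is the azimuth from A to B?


az = atan2(1000, 1072) = 43.0 deg
adjusted to 0-360: 43.0 degrees

43.0 degrees


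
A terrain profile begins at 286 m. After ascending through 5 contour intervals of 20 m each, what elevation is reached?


elevation = 286 + 5 * 20 = 386 m

386 m


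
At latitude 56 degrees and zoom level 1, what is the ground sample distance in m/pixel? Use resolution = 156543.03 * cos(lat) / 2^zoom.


res = 156543.03 * cos(56) / 2^1 = 156543.03 * 0.5591929 / 2 = 43768.88 m/pixel

43768.88 m/pixel


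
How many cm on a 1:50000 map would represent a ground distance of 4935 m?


map_cm = 4935 * 100 / 50000 = 9.87 cm

9.87 cm


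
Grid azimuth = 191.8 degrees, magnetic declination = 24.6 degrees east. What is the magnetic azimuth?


magnetic azimuth = grid azimuth - declination (east +ve)
mag_az = 191.8 - 24.6 = 167.2 degrees

167.2 degrees


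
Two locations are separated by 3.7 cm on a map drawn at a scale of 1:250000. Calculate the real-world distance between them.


ground = 3.7 cm * 250000 / 100 = 9250.0 m = 9.25 km

9.25 km


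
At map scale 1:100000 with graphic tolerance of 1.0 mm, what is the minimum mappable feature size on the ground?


ground = 1.0 mm * 100000 / 1000 = 100.0 m

100.0 m


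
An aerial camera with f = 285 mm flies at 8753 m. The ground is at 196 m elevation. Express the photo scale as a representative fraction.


scale = f / (H - h) = 285 mm / 8557 m = 285 / 8557000 = 1:30025

1:30025


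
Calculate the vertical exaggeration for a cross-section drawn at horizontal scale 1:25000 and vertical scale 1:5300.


VE = horizontal_scale / vertical_scale = 25000 / 5300 ≈ 4.7

4.7x


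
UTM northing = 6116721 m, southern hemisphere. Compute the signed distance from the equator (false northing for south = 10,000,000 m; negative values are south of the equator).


For southern: actual = 6116721 - 10000000 = -3883279 m

-3883279 m


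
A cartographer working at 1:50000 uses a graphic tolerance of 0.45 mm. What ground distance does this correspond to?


ground = 0.45 mm * 50000 / 1000 = 22.5 m

22.5 m


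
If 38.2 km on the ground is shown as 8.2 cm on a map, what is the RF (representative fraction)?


ground = 38.2 km = 3820000 cm; RF denominator = ground / map = 3820000 / 8.2 ≈ 465854; RF = 1:465854

1:465854


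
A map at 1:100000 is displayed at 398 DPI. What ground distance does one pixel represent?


pixel_cm = 2.54 / 398 ≈ 0.006382 cm
ground = pixel_cm * 100000 / 100 = 2.54 * 100000 / (398 * 100) = 254000 / 39800 ≈ 6.38 m

6.38 m


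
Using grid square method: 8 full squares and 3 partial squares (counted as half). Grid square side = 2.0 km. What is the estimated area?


effective squares = 8 + 3 * 0.5 = 9.5
area = 9.5 * 4.0 = 38.0 km^2

38.0 km^2
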